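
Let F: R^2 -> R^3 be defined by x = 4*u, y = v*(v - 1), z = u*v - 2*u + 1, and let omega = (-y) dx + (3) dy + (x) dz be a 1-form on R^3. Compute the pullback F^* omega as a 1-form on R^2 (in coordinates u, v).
F^* omega = (4*u*v - 8*u - 4*v^2 + 4*v) du + (4*u^2 + 6*v - 3) dv

Using F^*(f dg) = (f ∘ F) d(g ∘ F), substitute each coordinate x_i by F_i(u, v) in f_i, and replace dx_i by d F_i = (∂F_i/∂u) du + (∂F_i/∂v) dv.
  For the x component: f_1(F) = v*(1 - v); d F_1 = (4) du + (0) dv
  For the y component: f_2(F) = 3; d F_2 = (0) du + (2*v - 1) dv
  For the z component: f_3(F) = 4*u; d F_3 = (v - 2) du + (u) dv
Combining and collecting du, dv coefficients:
  coeff of du: 4*u*v - 8*u - 4*v^2 + 4*v
  coeff of dv: 4*u^2 + 6*v - 3
F^* omega = (4*u*v - 8*u - 4*v^2 + 4*v) du + (4*u^2 + 6*v - 3) dv.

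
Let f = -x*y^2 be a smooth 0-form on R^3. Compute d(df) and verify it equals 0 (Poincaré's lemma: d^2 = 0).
d(df) = 0

Step 1: df = sum_i (∂f/∂x_i) dx_i = (-y^2) dx + (-2*x*y) dy + (0) dz.
Step 2: Apply d again. Using the 1-form formula, the coefficient of dx ∧ dy in d(df) is ∂^2 f/∂x ∂y - ∂^2 f/∂y ∂x = (-2*y) - (-2*y) = 0 (equality of mixed partials for smooth f).
Similarly for dx ∧ dz and dy ∧ dz — all coefficients vanish. So d(df) = 0.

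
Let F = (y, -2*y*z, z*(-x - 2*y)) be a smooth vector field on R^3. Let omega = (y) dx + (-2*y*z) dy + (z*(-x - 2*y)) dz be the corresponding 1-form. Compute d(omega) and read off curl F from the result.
d(omega) = (2*y - 2*z) dy ∧ dz + (z) dz ∧ dx + (-1) dx ∧ dy; curl F = (2*y - 2*z, z, -1)

d omega = sum_{i<j} (∂f_j/∂x_i - ∂f_i/∂x_j) dx_i ∧ dx_j. Under the identification (dy ∧ dz, dz ∧ dx, dx ∧ dy) ↔ (e_x, e_y, e_z), the coefficients are exactly the components of curl F. Compute:
  ∂R/∂y - ∂Q/∂z = (-2*z) - (-2*y) = 2*y - 2*z
  ∂P/∂z - ∂R/∂x = (0) - (-z) = z
  ∂Q/∂x - ∂P/∂y = (0) - (1) = -1.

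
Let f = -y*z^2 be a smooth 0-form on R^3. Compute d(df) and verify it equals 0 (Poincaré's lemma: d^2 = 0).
d(df) = 0

Step 1: df = sum_i (∂f/∂x_i) dx_i = (0) dx + (-z^2) dy + (-2*y*z) dz.
Step 2: Apply d again. Using the 1-form formula, the coefficient of dx ∧ dy in d(df) is ∂^2 f/∂x ∂y - ∂^2 f/∂y ∂x = (0) - (0) = 0 (equality of mixed partials for smooth f).
Similarly for dx ∧ dz and dy ∧ dz — all coefficients vanish. So d(df) = 0.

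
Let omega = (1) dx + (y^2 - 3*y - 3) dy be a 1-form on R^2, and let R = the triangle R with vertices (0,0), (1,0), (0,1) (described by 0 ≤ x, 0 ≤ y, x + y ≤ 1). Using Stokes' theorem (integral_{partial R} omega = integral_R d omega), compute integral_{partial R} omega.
integral_(partial R) omega = 0

Stokes: integral_partial_R omega = integral_R d omega with d omega = (∂Q/∂x - ∂P/∂y) dx ∧ dy.
  ∂Q/∂x = 0
  ∂P/∂y = 0
  integrand = ∂Q/∂x - ∂P/∂y = 0.
Integrating over R: integral_0^1 integral_0^{1-x} (0) dy dx = 0.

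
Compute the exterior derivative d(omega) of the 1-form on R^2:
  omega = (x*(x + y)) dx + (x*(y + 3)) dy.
d(omega) = (-x + y + 3) dx ∧ dy

For a 1-form omega = sum_i f_i dx_i, the exterior derivative is
  d(omega) = sum_{i < j} (∂f_j/∂x_i - ∂f_i/∂x_j) dx_i ∧ dx_j.
  coefficient of dx ∧ dy: ∂f_2/∂x - ∂f_1/∂y = ∂(x*(y + 3))/∂x - ∂(x*(x + y))/∂y = -x + y + 3
Assembling: d(omega) = (-x + y + 3) dx ∧ dy.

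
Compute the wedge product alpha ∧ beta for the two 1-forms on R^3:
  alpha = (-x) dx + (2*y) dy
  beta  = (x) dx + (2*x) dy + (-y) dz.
alpha ∧ beta = (-2*x*(x + y)) dx ∧ dy + (x*y) dx ∧ dz + (-2*y^2) dy ∧ dz

Distribute the wedge, using dx_i ∧ dx_j = -dx_j ∧ dx_i and dx_i ∧ dx_i = 0. For each pair (i, j) with i < j, the coefficient of dx_i ∧ dx_j in alpha ∧ beta is (alpha_i * beta_j - alpha_j * beta_i). Collecting: alpha ∧ beta = (-2*x*(x + y)) dx ∧ dy + (x*y) dx ∧ dz + (-2*y^2) dy ∧ dz.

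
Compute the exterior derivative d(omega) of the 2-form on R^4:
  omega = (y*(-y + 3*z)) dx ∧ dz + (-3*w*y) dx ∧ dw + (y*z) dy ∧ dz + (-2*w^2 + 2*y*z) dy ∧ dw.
d(omega) = (2*y - 3*z) dx ∧ dy ∧ dz + (3*w) dx ∧ dy ∧ dw + (-2*y) dy ∧ dz ∧ dw

For a 2-form omega = sum_{i<j} g_{ij} dx_i ∧ dx_j, the exterior derivative is
  d(omega) = sum_{i<j} d(g_{ij}) ∧ dx_i ∧ dx_j = sum_{i<j, k} (∂g_{ij}/∂x_k) dx_k ∧ dx_i ∧ dx_j.
Expand each term, using dx_k ∧ dx_i ∧ dx_j = sgn(permutation) dx_{(a)} ∧ dx_{(b)} ∧ dx_{(c)} with (a < b < c) sorted:
  d(y*(-y + 3*z)) includes (∂/∂y)(y*(-y + 3*z)) dy = (-2*y + 3*z) dy, which multiplied by dx ∧ dz gives (2*y - 3*z) dx ∧ dy ∧ dz
  d(-3*w*y) includes (∂/∂y)(-3*w*y) dy = (-3*w) dy, which multiplied by dx ∧ dw gives (3*w) dx ∧ dy ∧ dw
  d(-2*w^2 + 2*y*z) includes (∂/∂z)(-2*w^2 + 2*y*z) dz = (2*y) dz, which multiplied by dy ∧ dw gives (-2*y) dy ∧ dz ∧ dw
Collecting like 3-forms: d(omega) = (2*y - 3*z) dx ∧ dy ∧ dz + (3*w) dx ∧ dy ∧ dw + (-2*y) dy ∧ dz ∧ dw.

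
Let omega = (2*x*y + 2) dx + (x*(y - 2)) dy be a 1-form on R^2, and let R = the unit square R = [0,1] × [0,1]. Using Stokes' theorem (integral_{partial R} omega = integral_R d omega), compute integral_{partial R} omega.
integral_(partial R) omega = -5/2

Stokes: integral_partial_R omega = integral_R d omega with d omega = (∂Q/∂x - ∂P/∂y) dx ∧ dy.
  ∂Q/∂x = y - 2
  ∂P/∂y = 2*x
  integrand = ∂Q/∂x - ∂P/∂y = -2*x + y - 2.
Integrating over R: integral_0^1 integral_0^1 (-2*x + y - 2) dx dy = -5/2.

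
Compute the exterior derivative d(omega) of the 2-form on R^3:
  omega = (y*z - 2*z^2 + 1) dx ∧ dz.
d(omega) = (-z) dx ∧ dy ∧ dz

For a 2-form omega = sum_{i<j} g_{ij} dx_i ∧ dx_j, the exterior derivative is
  d(omega) = sum_{i<j} d(g_{ij}) ∧ dx_i ∧ dx_j = sum_{i<j, k} (∂g_{ij}/∂x_k) dx_k ∧ dx_i ∧ dx_j.
Expand each term, using dx_k ∧ dx_i ∧ dx_j = sgn(permutation) dx_{(a)} ∧ dx_{(b)} ∧ dx_{(c)} with (a < b < c) sorted:
  d(y*z - 2*z^2 + 1) includes (∂/∂y)(y*z - 2*z^2 + 1) dy = (z) dy, which multiplied by dx ∧ dz gives (-z) dx ∧ dy ∧ dz
Collecting like 3-forms: d(omega) = (-z) dx ∧ dy ∧ dz.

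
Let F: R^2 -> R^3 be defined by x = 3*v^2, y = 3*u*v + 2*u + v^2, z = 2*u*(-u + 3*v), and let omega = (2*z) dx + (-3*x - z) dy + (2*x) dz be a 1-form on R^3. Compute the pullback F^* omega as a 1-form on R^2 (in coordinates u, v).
F^* omega = (6*u^2*v + 4*u^2 - 42*u*v^2 - 12*u*v + 9*v^3 - 18*v^2) du + (6*u^3 - 38*u^2*v + 69*u*v^2 - 18*v^3) dv

Using F^*(f dg) = (f ∘ F) d(g ∘ F), substitute each coordinate x_i by F_i(u, v) in f_i, and replace dx_i by d F_i = (∂F_i/∂u) du + (∂F_i/∂v) dv.
  For the x component: f_1(F) = 4*u*(-u + 3*v); d F_1 = (0) du + (6*v) dv
  For the y component: f_2(F) = 2*u^2 - 6*u*v - 9*v^2; d F_2 = (3*v + 2) du + (3*u + 2*v) dv
  For the z component: f_3(F) = 6*v^2; d F_3 = (-4*u + 6*v) du + (6*u) dv
Combining and collecting du, dv coefficients:
  coeff of du: 6*u^2*v + 4*u^2 - 42*u*v^2 - 12*u*v + 9*v^3 - 18*v^2
  coeff of dv: 6*u^3 - 38*u^2*v + 69*u*v^2 - 18*v^3
F^* omega = (6*u^2*v + 4*u^2 - 42*u*v^2 - 12*u*v + 9*v^3 - 18*v^2) du + (6*u^3 - 38*u^2*v + 69*u*v^2 - 18*v^3) dv.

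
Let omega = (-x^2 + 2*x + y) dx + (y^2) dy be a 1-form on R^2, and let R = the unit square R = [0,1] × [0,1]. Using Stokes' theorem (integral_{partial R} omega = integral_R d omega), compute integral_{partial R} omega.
integral_(partial R) omega = -1

Stokes: integral_partial_R omega = integral_R d omega with d omega = (∂Q/∂x - ∂P/∂y) dx ∧ dy.
  ∂Q/∂x = 0
  ∂P/∂y = 1
  integrand = ∂Q/∂x - ∂P/∂y = -1.
Integrating over R: integral_0^1 integral_0^1 (-1) dx dy = -1.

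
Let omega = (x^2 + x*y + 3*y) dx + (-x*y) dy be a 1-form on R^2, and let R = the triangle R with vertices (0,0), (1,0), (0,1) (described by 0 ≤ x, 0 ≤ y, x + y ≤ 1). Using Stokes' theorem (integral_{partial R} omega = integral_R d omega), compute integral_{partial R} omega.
integral_(partial R) omega = -11/6

Stokes: integral_partial_R omega = integral_R d omega with d omega = (∂Q/∂x - ∂P/∂y) dx ∧ dy.
  ∂Q/∂x = -y
  ∂P/∂y = x + 3
  integrand = ∂Q/∂x - ∂P/∂y = -x - y - 3.
Integrating over R: integral_0^1 integral_0^{1-x} (-x - y - 3) dy dx = -11/6.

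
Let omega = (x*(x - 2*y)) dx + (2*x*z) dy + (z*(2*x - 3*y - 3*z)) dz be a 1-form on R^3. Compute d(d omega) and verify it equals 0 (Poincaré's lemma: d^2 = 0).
d(d omega) = 0

Step 1: d omega = sum_{i<j} (∂f_j/∂x_i - ∂f_i/∂x_j) dx_i ∧ dx_j:
  coeff of dx ∧ dy: 2*x + 2*z
  coeff of dx ∧ dz: 2*z
  coeff of dy ∧ dz: -2*x - 3*z
Step 2: Apply d again to each 2-form coefficient. The only possible 3-form in R^3 is dx ∧ dy ∧ dz, with coefficient
  ∂(coeff of dy∧dz)/∂x - ∂(coeff of dx∧dz)/∂y + ∂(coeff of dx∧dy)/∂z
  = ∂/∂x (-2*x - 3*z) - ∂/∂y (2*z) + ∂/∂z (2*x + 2*z).
Each of these terms simplifies to sums of mixed partials that cancel in pairs. The result is 0 (by equality of mixed partials for smooth functions — Schwarz / Clairaut).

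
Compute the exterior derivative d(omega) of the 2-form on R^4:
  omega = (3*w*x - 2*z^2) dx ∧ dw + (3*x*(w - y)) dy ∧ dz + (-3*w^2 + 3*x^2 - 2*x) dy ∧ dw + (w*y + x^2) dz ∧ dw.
d(omega) = (2*x + 4*z) dx ∧ dz ∧ dw + (3*w - 3*y) dx ∧ dy ∧ dz + (w + 3*x) dy ∧ dz ∧ dw + (6*x - 2) dx ∧ dy ∧ dw

For a 2-form omega = sum_{i<j} g_{ij} dx_i ∧ dx_j, the exterior derivative is
  d(omega) = sum_{i<j} d(g_{ij}) ∧ dx_i ∧ dx_j = sum_{i<j, k} (∂g_{ij}/∂x_k) dx_k ∧ dx_i ∧ dx_j.
Expand each term, using dx_k ∧ dx_i ∧ dx_j = sgn(permutation) dx_{(a)} ∧ dx_{(b)} ∧ dx_{(c)} with (a < b < c) sorted:
  d(3*w*x - 2*z^2) includes (∂/∂z)(3*w*x - 2*z^2) dz = (-4*z) dz, which multiplied by dx ∧ dw gives (4*z) dx ∧ dz ∧ dw
  d(3*x*(w - y)) includes (∂/∂x)(3*x*(w - y)) dx = (3*w - 3*y) dx, which multiplied by dy ∧ dz gives (3*w - 3*y) dx ∧ dy ∧ dz
  d(3*x*(w - y)) includes (∂/∂w)(3*x*(w - y)) dw = (3*x) dw, which multiplied by dy ∧ dz gives (3*x) dy ∧ dz ∧ dw
  d(-3*w^2 + 3*x^2 - 2*x) includes (∂/∂x)(-3*w^2 + 3*x^2 - 2*x) dx = (6*x - 2) dx, which multiplied by dy ∧ dw gives (6*x - 2) dx ∧ dy ∧ dw
  d(w*y + x^2) includes (∂/∂x)(w*y + x^2) dx = (2*x) dx, which multiplied by dz ∧ dw gives (2*x) dx ∧ dz ∧ dw
  d(w*y + x^2) includes (∂/∂y)(w*y + x^2) dy = (w) dy, which multiplied by dz ∧ dw gives (w) dy ∧ dz ∧ dw
Collecting like 3-forms: d(omega) = (2*x + 4*z) dx ∧ dz ∧ dw + (3*w - 3*y) dx ∧ dy ∧ dz + (w + 3*x) dy ∧ dz ∧ dw + (6*x - 2) dx ∧ dy ∧ dw.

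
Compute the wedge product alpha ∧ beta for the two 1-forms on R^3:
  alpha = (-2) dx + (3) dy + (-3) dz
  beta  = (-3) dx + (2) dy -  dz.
alpha ∧ beta = (5) dx ∧ dy + (-7) dx ∧ dz + (3) dy ∧ dz

Distribute the wedge, using dx_i ∧ dx_j = -dx_j ∧ dx_i and dx_i ∧ dx_i = 0. For each pair (i, j) with i < j, the coefficient of dx_i ∧ dx_j in alpha ∧ beta is (alpha_i * beta_j - alpha_j * beta_i). Collecting: alpha ∧ beta = (5) dx ∧ dy + (-7) dx ∧ dz + (3) dy ∧ dz.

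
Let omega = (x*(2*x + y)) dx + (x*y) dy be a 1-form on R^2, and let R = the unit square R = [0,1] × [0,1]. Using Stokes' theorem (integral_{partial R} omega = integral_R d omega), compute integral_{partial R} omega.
integral_(partial R) omega = 0

Stokes: integral_partial_R omega = integral_R d omega with d omega = (∂Q/∂x - ∂P/∂y) dx ∧ dy.
  ∂Q/∂x = y
  ∂P/∂y = x
  integrand = ∂Q/∂x - ∂P/∂y = -x + y.
Integrating over R: integral_0^1 integral_0^1 (-x + y) dx dy = 0.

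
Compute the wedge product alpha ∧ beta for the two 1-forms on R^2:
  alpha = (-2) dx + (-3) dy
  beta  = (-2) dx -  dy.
alpha ∧ beta = (-4) dx ∧ dy

Distribute the wedge, using dx_i ∧ dx_j = -dx_j ∧ dx_i and dx_i ∧ dx_i = 0. For each pair (i, j) with i < j, the coefficient of dx_i ∧ dx_j in alpha ∧ beta is (alpha_i * beta_j - alpha_j * beta_i). Collecting: alpha ∧ beta = (-4) dx ∧ dy.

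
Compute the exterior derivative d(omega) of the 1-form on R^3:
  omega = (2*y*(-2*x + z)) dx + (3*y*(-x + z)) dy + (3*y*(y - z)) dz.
d(omega) = (4*x - 3*y - 2*z) dx ∧ dy + (-2*y) dx ∧ dz + (3*y - 3*z) dy ∧ dz

For a 1-form omega = sum_i f_i dx_i, the exterior derivative is
  d(omega) = sum_{i < j} (∂f_j/∂x_i - ∂f_i/∂x_j) dx_i ∧ dx_j.
  coefficient of dx ∧ dy: ∂f_2/∂x - ∂f_1/∂y = ∂(3*y*(-x + z))/∂x - ∂(2*y*(-2*x + z))/∂y = 4*x - 3*y - 2*z
  coefficient of dx ∧ dz: ∂f_3/∂x - ∂f_1/∂z = ∂(3*y*(y - z))/∂x - ∂(2*y*(-2*x + z))/∂z = -2*y
  coefficient of dy ∧ dz: ∂f_3/∂y - ∂f_2/∂z = ∂(3*y*(y - z))/∂y - ∂(3*y*(-x + z))/∂z = 3*y - 3*z
Assembling: d(omega) = (4*x - 3*y - 2*z) dx ∧ dy + (-2*y) dx ∧ dz + (3*y - 3*z) dy ∧ dz.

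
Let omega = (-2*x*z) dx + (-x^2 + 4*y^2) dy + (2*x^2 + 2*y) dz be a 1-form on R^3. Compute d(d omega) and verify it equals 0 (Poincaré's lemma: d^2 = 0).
d(d omega) = 0

Step 1: d omega = sum_{i<j} (∂f_j/∂x_i - ∂f_i/∂x_j) dx_i ∧ dx_j:
  coeff of dx ∧ dy: -2*x
  coeff of dx ∧ dz: 6*x
  coeff of dy ∧ dz: 2
Step 2: Apply d again to each 2-form coefficient. The only possible 3-form in R^3 is dx ∧ dy ∧ dz, with coefficient
  ∂(coeff of dy∧dz)/∂x - ∂(coeff of dx∧dz)/∂y + ∂(coeff of dx∧dy)/∂z
  = ∂/∂x (2) - ∂/∂y (6*x) + ∂/∂z (-2*x).
Each of these terms simplifies to sums of mixed partials that cancel in pairs. The result is 0 (by equality of mixed partials for smooth functions — Schwarz / Clairaut).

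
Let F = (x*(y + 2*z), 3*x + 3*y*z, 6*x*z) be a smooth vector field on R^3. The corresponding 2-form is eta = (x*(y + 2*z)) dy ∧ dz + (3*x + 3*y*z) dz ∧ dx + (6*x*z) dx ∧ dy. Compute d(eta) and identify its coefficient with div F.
d(eta) = (6*x + y + 5*z) dx ∧ dy ∧ dz; div F = 6*x + y + 5*z

For a 2-form in R^3 of the form above, applying d gives a 3-form with coefficient ∂P/∂x + ∂Q/∂y + ∂R/∂z:
  ∂P/∂x = y + 2*z
  ∂Q/∂y = 3*z
  ∂R/∂z = 6*x
Sum = 6*x + y + 5*z, which is exactly div F.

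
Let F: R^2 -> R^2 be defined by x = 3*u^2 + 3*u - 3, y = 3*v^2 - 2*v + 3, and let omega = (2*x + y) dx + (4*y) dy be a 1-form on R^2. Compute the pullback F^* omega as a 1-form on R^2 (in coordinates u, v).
F^* omega = (36*u^3 + 54*u^2 + 18*u*v^2 - 12*u*v + 9*v^2 - 6*v - 9) du + (72*v^3 - 72*v^2 + 88*v - 24) dv

Using F^*(f dg) = (f ∘ F) d(g ∘ F), substitute each coordinate x_i by F_i(u, v) in f_i, and replace dx_i by d F_i = (∂F_i/∂u) du + (∂F_i/∂v) dv.
  For the x component: f_1(F) = 6*u^2 + 6*u + 3*v^2 - 2*v - 3; d F_1 = (6*u + 3) du + (0) dv
  For the y component: f_2(F) = 12*v^2 - 8*v + 12; d F_2 = (0) du + (6*v - 2) dv
Combining and collecting du, dv coefficients:
  coeff of du: 36*u^3 + 54*u^2 + 18*u*v^2 - 12*u*v + 9*v^2 - 6*v - 9
  coeff of dv: 72*v^3 - 72*v^2 + 88*v - 24
F^* omega = (36*u^3 + 54*u^2 + 18*u*v^2 - 12*u*v + 9*v^2 - 6*v - 9) du + (72*v^3 - 72*v^2 + 88*v - 24) dv.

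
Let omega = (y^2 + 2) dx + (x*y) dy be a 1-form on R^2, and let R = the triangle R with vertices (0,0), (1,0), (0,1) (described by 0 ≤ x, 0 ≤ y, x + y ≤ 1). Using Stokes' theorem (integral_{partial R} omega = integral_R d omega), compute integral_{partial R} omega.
integral_(partial R) omega = -1/6

Stokes: integral_partial_R omega = integral_R d omega with d omega = (∂Q/∂x - ∂P/∂y) dx ∧ dy.
  ∂Q/∂x = y
  ∂P/∂y = 2*y
  integrand = ∂Q/∂x - ∂P/∂y = -y.
Integrating over R: integral_0^1 integral_0^{1-x} (-y) dy dx = -1/6.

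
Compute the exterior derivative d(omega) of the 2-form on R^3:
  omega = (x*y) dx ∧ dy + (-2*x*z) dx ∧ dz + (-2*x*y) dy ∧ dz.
d(omega) = (-2*y) dx ∧ dy ∧ dz

For a 2-form omega = sum_{i<j} g_{ij} dx_i ∧ dx_j, the exterior derivative is
  d(omega) = sum_{i<j} d(g_{ij}) ∧ dx_i ∧ dx_j = sum_{i<j, k} (∂g_{ij}/∂x_k) dx_k ∧ dx_i ∧ dx_j.
Expand each term, using dx_k ∧ dx_i ∧ dx_j = sgn(permutation) dx_{(a)} ∧ dx_{(b)} ∧ dx_{(c)} with (a < b < c) sorted:
  d(-2*x*y) includes (∂/∂x)(-2*x*y) dx = (-2*y) dx, which multiplied by dy ∧ dz gives (-2*y) dx ∧ dy ∧ dz
Collecting like 3-forms: d(omega) = (-2*y) dx ∧ dy ∧ dz.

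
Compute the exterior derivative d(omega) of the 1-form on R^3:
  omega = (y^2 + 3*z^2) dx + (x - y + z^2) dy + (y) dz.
d(omega) = (1 - 2*y) dx ∧ dy + (-6*z) dx ∧ dz + (1 - 2*z) dy ∧ dz

For a 1-form omega = sum_i f_i dx_i, the exterior derivative is
  d(omega) = sum_{i < j} (∂f_j/∂x_i - ∂f_i/∂x_j) dx_i ∧ dx_j.
  coefficient of dx ∧ dy: ∂f_2/∂x - ∂f_1/∂y = ∂(x - y + z^2)/∂x - ∂(y^2 + 3*z^2)/∂y = 1 - 2*y
  coefficient of dx ∧ dz: ∂f_3/∂x - ∂f_1/∂z = ∂(y)/∂x - ∂(y^2 + 3*z^2)/∂z = -6*z
  coefficient of dy ∧ dz: ∂f_3/∂y - ∂f_2/∂z = ∂(y)/∂y - ∂(x - y + z^2)/∂z = 1 - 2*z
Assembling: d(omega) = (1 - 2*y) dx ∧ dy + (-6*z) dx ∧ dz + (1 - 2*z) dy ∧ dz.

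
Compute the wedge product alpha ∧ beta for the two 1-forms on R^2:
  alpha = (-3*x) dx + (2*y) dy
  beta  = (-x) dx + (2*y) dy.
alpha ∧ beta = (-4*x*y) dx ∧ dy

Distribute the wedge, using dx_i ∧ dx_j = -dx_j ∧ dx_i and dx_i ∧ dx_i = 0. For each pair (i, j) with i < j, the coefficient of dx_i ∧ dx_j in alpha ∧ beta is (alpha_i * beta_j - alpha_j * beta_i). Collecting: alpha ∧ beta = (-4*x*y) dx ∧ dy.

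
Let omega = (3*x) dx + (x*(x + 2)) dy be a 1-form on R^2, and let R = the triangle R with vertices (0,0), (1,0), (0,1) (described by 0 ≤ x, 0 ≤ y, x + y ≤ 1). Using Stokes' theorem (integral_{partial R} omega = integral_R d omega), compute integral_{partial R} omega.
integral_(partial R) omega = 4/3

Stokes: integral_partial_R omega = integral_R d omega with d omega = (∂Q/∂x - ∂P/∂y) dx ∧ dy.
  ∂Q/∂x = 2*x + 2
  ∂P/∂y = 0
  integrand = ∂Q/∂x - ∂P/∂y = 2*x + 2.
Integrating over R: integral_0^1 integral_0^{1-x} (2*x + 2) dy dx = 4/3.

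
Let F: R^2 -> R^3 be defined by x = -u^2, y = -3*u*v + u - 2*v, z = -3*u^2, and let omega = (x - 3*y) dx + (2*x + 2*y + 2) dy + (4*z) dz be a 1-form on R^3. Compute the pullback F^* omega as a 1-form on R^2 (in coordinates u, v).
F^* omega = (74*u^3 - 12*u^2*v + 4*u^2 + 18*u*v^2 - 24*u*v + 2*u + 12*v^2 - 10*v + 2) du + (6*u^3 + 18*u^2*v - 2*u^2 + 24*u*v - 10*u + 8*v - 4) dv

Using F^*(f dg) = (f ∘ F) d(g ∘ F), substitute each coordinate x_i by F_i(u, v) in f_i, and replace dx_i by d F_i = (∂F_i/∂u) du + (∂F_i/∂v) dv.
  For the x component: f_1(F) = -u^2 + 9*u*v - 3*u + 6*v; d F_1 = (-2*u) du + (0) dv
  For the y component: f_2(F) = -2*u^2 - 6*u*v + 2*u - 4*v + 2; d F_2 = (1 - 3*v) du + (-3*u - 2) dv
  For the z component: f_3(F) = -12*u^2; d F_3 = (-6*u) du + (0) dv
Combining and collecting du, dv coefficients:
  coeff of du: 74*u^3 - 12*u^2*v + 4*u^2 + 18*u*v^2 - 24*u*v + 2*u + 12*v^2 - 10*v + 2
  coeff of dv: 6*u^3 + 18*u^2*v - 2*u^2 + 24*u*v - 10*u + 8*v - 4
F^* omega = (74*u^3 - 12*u^2*v + 4*u^2 + 18*u*v^2 - 24*u*v + 2*u + 12*v^2 - 10*v + 2) du + (6*u^3 + 18*u^2*v - 2*u^2 + 24*u*v - 10*u + 8*v - 4) dv.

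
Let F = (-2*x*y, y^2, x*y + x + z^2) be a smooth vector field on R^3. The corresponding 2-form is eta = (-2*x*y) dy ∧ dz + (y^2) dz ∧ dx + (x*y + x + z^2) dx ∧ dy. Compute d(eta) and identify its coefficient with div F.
d(eta) = (2*z) dx ∧ dy ∧ dz; div F = 2*z

For a 2-form in R^3 of the form above, applying d gives a 3-form with coefficient ∂P/∂x + ∂Q/∂y + ∂R/∂z:
  ∂P/∂x = -2*y
  ∂Q/∂y = 2*y
  ∂R/∂z = 2*z
Sum = 2*z, which is exactly div F.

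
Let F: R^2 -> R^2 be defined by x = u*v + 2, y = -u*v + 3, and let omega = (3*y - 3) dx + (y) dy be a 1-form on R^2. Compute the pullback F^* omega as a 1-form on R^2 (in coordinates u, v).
F^* omega = (v*(-2*u*v + 3)) du + (u*(-2*u*v + 3)) dv

Using F^*(f dg) = (f ∘ F) d(g ∘ F), substitute each coordinate x_i by F_i(u, v) in f_i, and replace dx_i by d F_i = (∂F_i/∂u) du + (∂F_i/∂v) dv.
  For the x component: f_1(F) = -3*u*v + 6; d F_1 = (v) du + (u) dv
  For the y component: f_2(F) = -u*v + 3; d F_2 = (-v) du + (-u) dv
Combining and collecting du, dv coefficients:
  coeff of du: v*(-2*u*v + 3)
  coeff of dv: u*(-2*u*v + 3)
F^* omega = (v*(-2*u*v + 3)) du + (u*(-2*u*v + 3)) dv.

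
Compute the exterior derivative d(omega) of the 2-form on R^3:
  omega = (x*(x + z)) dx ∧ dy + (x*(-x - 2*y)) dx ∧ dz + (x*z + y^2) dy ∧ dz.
d(omega) = (3*x + z) dx ∧ dy ∧ dz

For a 2-form omega = sum_{i<j} g_{ij} dx_i ∧ dx_j, the exterior derivative is
  d(omega) = sum_{i<j} d(g_{ij}) ∧ dx_i ∧ dx_j = sum_{i<j, k} (∂g_{ij}/∂x_k) dx_k ∧ dx_i ∧ dx_j.
Expand each term, using dx_k ∧ dx_i ∧ dx_j = sgn(permutation) dx_{(a)} ∧ dx_{(b)} ∧ dx_{(c)} with (a < b < c) sorted:
  d(x*(x + z)) includes (∂/∂z)(x*(x + z)) dz = (x) dz, which multiplied by dx ∧ dy gives (x) dx ∧ dy ∧ dz
  d(x*(-x - 2*y)) includes (∂/∂y)(x*(-x - 2*y)) dy = (-2*x) dy, which multiplied by dx ∧ dz gives (2*x) dx ∧ dy ∧ dz
  d(x*z + y^2) includes (∂/∂x)(x*z + y^2) dx = (z) dx, which multiplied by dy ∧ dz gives (z) dx ∧ dy ∧ dz
Collecting like 3-forms: d(omega) = (3*x + z) dx ∧ dy ∧ dz.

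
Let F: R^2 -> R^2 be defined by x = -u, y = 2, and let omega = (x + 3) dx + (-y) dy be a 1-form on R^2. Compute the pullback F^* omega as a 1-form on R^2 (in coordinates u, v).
F^* omega = (u - 3) du

Using F^*(f dg) = (f ∘ F) d(g ∘ F), substitute each coordinate x_i by F_i(u, v) in f_i, and replace dx_i by d F_i = (∂F_i/∂u) du + (∂F_i/∂v) dv.
  For the x component: f_1(F) = 3 - u; d F_1 = (-1) du + (0) dv
  For the y component: f_2(F) = -2; d F_2 = (0) du + (0) dv
Combining and collecting du, dv coefficients:
  coeff of du: u - 3
  coeff of dv: 0
F^* omega = (u - 3) du.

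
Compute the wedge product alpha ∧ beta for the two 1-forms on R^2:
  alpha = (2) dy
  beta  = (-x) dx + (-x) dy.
alpha ∧ beta = (2*x) dx ∧ dy

Distribute the wedge, using dx_i ∧ dx_j = -dx_j ∧ dx_i and dx_i ∧ dx_i = 0. For each pair (i, j) with i < j, the coefficient of dx_i ∧ dx_j in alpha ∧ beta is (alpha_i * beta_j - alpha_j * beta_i). Collecting: alpha ∧ beta = (2*x) dx ∧ dy.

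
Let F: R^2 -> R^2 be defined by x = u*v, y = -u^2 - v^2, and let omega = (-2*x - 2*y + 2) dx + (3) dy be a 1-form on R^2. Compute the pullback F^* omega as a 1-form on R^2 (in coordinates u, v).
F^* omega = (2*u^2*v - 2*u*v^2 - 6*u + 2*v^3 + 2*v) du + (2*u^3 - 2*u^2*v + 2*u*v^2 + 2*u - 6*v) dv

Using F^*(f dg) = (f ∘ F) d(g ∘ F), substitute each coordinate x_i by F_i(u, v) in f_i, and replace dx_i by d F_i = (∂F_i/∂u) du + (∂F_i/∂v) dv.
  For the x component: f_1(F) = 2*u^2 - 2*u*v + 2*v^2 + 2; d F_1 = (v) du + (u) dv
  For the y component: f_2(F) = 3; d F_2 = (-2*u) du + (-2*v) dv
Combining and collecting du, dv coefficients:
  coeff of du: 2*u^2*v - 2*u*v^2 - 6*u + 2*v^3 + 2*v
  coeff of dv: 2*u^3 - 2*u^2*v + 2*u*v^2 + 2*u - 6*v
F^* omega = (2*u^2*v - 2*u*v^2 - 6*u + 2*v^3 + 2*v) du + (2*u^3 - 2*u^2*v + 2*u*v^2 + 2*u - 6*v) dv.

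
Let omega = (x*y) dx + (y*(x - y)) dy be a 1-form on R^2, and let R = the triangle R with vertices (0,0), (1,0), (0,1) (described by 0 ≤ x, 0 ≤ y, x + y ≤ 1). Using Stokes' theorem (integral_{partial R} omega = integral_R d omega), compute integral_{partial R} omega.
integral_(partial R) omega = 0

Stokes: integral_partial_R omega = integral_R d omega with d omega = (∂Q/∂x - ∂P/∂y) dx ∧ dy.
  ∂Q/∂x = y
  ∂P/∂y = x
  integrand = ∂Q/∂x - ∂P/∂y = -x + y.
Integrating over R: integral_0^1 integral_0^{1-x} (-x + y) dy dx = 0.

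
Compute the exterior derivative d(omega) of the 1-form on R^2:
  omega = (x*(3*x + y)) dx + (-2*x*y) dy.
d(omega) = (-x - 2*y) dx ∧ dy

For a 1-form omega = sum_i f_i dx_i, the exterior derivative is
  d(omega) = sum_{i < j} (∂f_j/∂x_i - ∂f_i/∂x_j) dx_i ∧ dx_j.
  coefficient of dx ∧ dy: ∂f_2/∂x - ∂f_1/∂y = ∂(-2*x*y)/∂x - ∂(x*(3*x + y))/∂y = -x - 2*y
Assembling: d(omega) = (-x - 2*y) dx ∧ dy.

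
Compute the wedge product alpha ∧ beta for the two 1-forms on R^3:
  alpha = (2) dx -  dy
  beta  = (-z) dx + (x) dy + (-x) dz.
alpha ∧ beta = (2*x - z) dx ∧ dy + (-2*x) dx ∧ dz + (x) dy ∧ dz

Distribute the wedge, using dx_i ∧ dx_j = -dx_j ∧ dx_i and dx_i ∧ dx_i = 0. For each pair (i, j) with i < j, the coefficient of dx_i ∧ dx_j in alpha ∧ beta is (alpha_i * beta_j - alpha_j * beta_i). Collecting: alpha ∧ beta = (2*x - z) dx ∧ dy + (-2*x) dx ∧ dz + (x) dy ∧ dz.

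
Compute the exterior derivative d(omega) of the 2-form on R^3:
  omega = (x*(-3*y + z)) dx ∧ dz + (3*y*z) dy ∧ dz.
d(omega) = (3*x) dx ∧ dy ∧ dz

For a 2-form omega = sum_{i<j} g_{ij} dx_i ∧ dx_j, the exterior derivative is
  d(omega) = sum_{i<j} d(g_{ij}) ∧ dx_i ∧ dx_j = sum_{i<j, k} (∂g_{ij}/∂x_k) dx_k ∧ dx_i ∧ dx_j.
Expand each term, using dx_k ∧ dx_i ∧ dx_j = sgn(permutation) dx_{(a)} ∧ dx_{(b)} ∧ dx_{(c)} with (a < b < c) sorted:
  d(x*(-3*y + z)) includes (∂/∂y)(x*(-3*y + z)) dy = (-3*x) dy, which multiplied by dx ∧ dz gives (3*x) dx ∧ dy ∧ dz
Collecting like 3-forms: d(omega) = (3*x) dx ∧ dy ∧ dz.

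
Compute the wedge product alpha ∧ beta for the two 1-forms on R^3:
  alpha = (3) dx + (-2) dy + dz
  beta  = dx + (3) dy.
alpha ∧ beta = (11) dx ∧ dy + (-1) dx ∧ dz + (-3) dy ∧ dz

Distribute the wedge, using dx_i ∧ dx_j = -dx_j ∧ dx_i and dx_i ∧ dx_i = 0. For each pair (i, j) with i < j, the coefficient of dx_i ∧ dx_j in alpha ∧ beta is (alpha_i * beta_j - alpha_j * beta_i). Collecting: alpha ∧ beta = (11) dx ∧ dy + (-1) dx ∧ dz + (-3) dy ∧ dz.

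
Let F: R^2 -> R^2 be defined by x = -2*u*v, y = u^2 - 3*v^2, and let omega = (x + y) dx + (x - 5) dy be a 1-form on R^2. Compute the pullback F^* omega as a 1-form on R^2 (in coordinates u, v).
F^* omega = (-6*u^2*v + 4*u*v^2 - 10*u + 6*v^3) du + (-2*u^3 + 4*u^2*v + 18*u*v^2 + 30*v) dv

Using F^*(f dg) = (f ∘ F) d(g ∘ F), substitute each coordinate x_i by F_i(u, v) in f_i, and replace dx_i by d F_i = (∂F_i/∂u) du + (∂F_i/∂v) dv.
  For the x component: f_1(F) = u^2 - 2*u*v - 3*v^2; d F_1 = (-2*v) du + (-2*u) dv
  For the y component: f_2(F) = -2*u*v - 5; d F_2 = (2*u) du + (-6*v) dv
Combining and collecting du, dv coefficients:
  coeff of du: -6*u^2*v + 4*u*v^2 - 10*u + 6*v^3
  coeff of dv: -2*u^3 + 4*u^2*v + 18*u*v^2 + 30*v
F^* omega = (-6*u^2*v + 4*u*v^2 - 10*u + 6*v^3) du + (-2*u^3 + 4*u^2*v + 18*u*v^2 + 30*v) dv.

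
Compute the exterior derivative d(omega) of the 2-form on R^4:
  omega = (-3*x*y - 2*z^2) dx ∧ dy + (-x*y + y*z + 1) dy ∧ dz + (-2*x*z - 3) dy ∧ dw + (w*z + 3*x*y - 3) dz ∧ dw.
d(omega) = (-y - 4*z) dx ∧ dy ∧ dz + (-2*z) dx ∧ dy ∧ dw + (5*x) dy ∧ dz ∧ dw + (3*y) dx ∧ dz ∧ dw

For a 2-form omega = sum_{i<j} g_{ij} dx_i ∧ dx_j, the exterior derivative is
  d(omega) = sum_{i<j} d(g_{ij}) ∧ dx_i ∧ dx_j = sum_{i<j, k} (∂g_{ij}/∂x_k) dx_k ∧ dx_i ∧ dx_j.
Expand each term, using dx_k ∧ dx_i ∧ dx_j = sgn(permutation) dx_{(a)} ∧ dx_{(b)} ∧ dx_{(c)} with (a < b < c) sorted:
  d(-3*x*y - 2*z^2) includes (∂/∂z)(-3*x*y - 2*z^2) dz = (-4*z) dz, which multiplied by dx ∧ dy gives (-4*z) dx ∧ dy ∧ dz
  d(-x*y + y*z + 1) includes (∂/∂x)(-x*y + y*z + 1) dx = (-y) dx, which multiplied by dy ∧ dz gives (-y) dx ∧ dy ∧ dz
  d(-2*x*z - 3) includes (∂/∂x)(-2*x*z - 3) dx = (-2*z) dx, which multiplied by dy ∧ dw gives (-2*z) dx ∧ dy ∧ dw
  d(-2*x*z - 3) includes (∂/∂z)(-2*x*z - 3) dz = (-2*x) dz, which multiplied by dy ∧ dw gives (2*x) dy ∧ dz ∧ dw
  d(w*z + 3*x*y - 3) includes (∂/∂x)(w*z + 3*x*y - 3) dx = (3*y) dx, which multiplied by dz ∧ dw gives (3*y) dx ∧ dz ∧ dw
  d(w*z + 3*x*y - 3) includes (∂/∂y)(w*z + 3*x*y - 3) dy = (3*x) dy, which multiplied by dz ∧ dw gives (3*x) dy ∧ dz ∧ dw
Collecting like 3-forms: d(omega) = (-y - 4*z) dx ∧ dy ∧ dz + (-2*z) dx ∧ dy ∧ dw + (5*x) dy ∧ dz ∧ dw + (3*y) dx ∧ dz ∧ dw.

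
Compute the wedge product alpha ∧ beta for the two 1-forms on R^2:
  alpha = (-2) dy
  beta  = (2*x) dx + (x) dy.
alpha ∧ beta = (4*x) dx ∧ dy

Distribute the wedge, using dx_i ∧ dx_j = -dx_j ∧ dx_i and dx_i ∧ dx_i = 0. For each pair (i, j) with i < j, the coefficient of dx_i ∧ dx_j in alpha ∧ beta is (alpha_i * beta_j - alpha_j * beta_i). Collecting: alpha ∧ beta = (4*x) dx ∧ dy.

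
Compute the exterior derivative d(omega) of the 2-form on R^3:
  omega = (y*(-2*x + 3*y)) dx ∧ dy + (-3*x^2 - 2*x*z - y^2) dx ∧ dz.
d(omega) = (2*y) dx ∧ dy ∧ dz

For a 2-form omega = sum_{i<j} g_{ij} dx_i ∧ dx_j, the exterior derivative is
  d(omega) = sum_{i<j} d(g_{ij}) ∧ dx_i ∧ dx_j = sum_{i<j, k} (∂g_{ij}/∂x_k) dx_k ∧ dx_i ∧ dx_j.
Expand each term, using dx_k ∧ dx_i ∧ dx_j = sgn(permutation) dx_{(a)} ∧ dx_{(b)} ∧ dx_{(c)} with (a < b < c) sorted:
  d(-3*x^2 - 2*x*z - y^2) includes (∂/∂y)(-3*x^2 - 2*x*z - y^2) dy = (-2*y) dy, which multiplied by dx ∧ dz gives (2*y) dx ∧ dy ∧ dz
Collecting like 3-forms: d(omega) = (2*y) dx ∧ dy ∧ dz.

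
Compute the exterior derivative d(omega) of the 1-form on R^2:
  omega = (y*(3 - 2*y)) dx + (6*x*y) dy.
d(omega) = (10*y - 3) dx ∧ dy

For a 1-form omega = sum_i f_i dx_i, the exterior derivative is
  d(omega) = sum_{i < j} (∂f_j/∂x_i - ∂f_i/∂x_j) dx_i ∧ dx_j.
  coefficient of dx ∧ dy: ∂f_2/∂x - ∂f_1/∂y = ∂(6*x*y)/∂x - ∂(y*(3 - 2*y))/∂y = 10*y - 3
Assembling: d(omega) = (10*y - 3) dx ∧ dy.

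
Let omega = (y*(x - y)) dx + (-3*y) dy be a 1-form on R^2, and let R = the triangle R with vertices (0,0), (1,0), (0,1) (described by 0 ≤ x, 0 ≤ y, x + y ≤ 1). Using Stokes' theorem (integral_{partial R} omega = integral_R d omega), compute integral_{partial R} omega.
integral_(partial R) omega = 1/6

Stokes: integral_partial_R omega = integral_R d omega with d omega = (∂Q/∂x - ∂P/∂y) dx ∧ dy.
  ∂Q/∂x = 0
  ∂P/∂y = x - 2*y
  integrand = ∂Q/∂x - ∂P/∂y = -x + 2*y.
Integrating over R: integral_0^1 integral_0^{1-x} (-x + 2*y) dy dx = 1/6.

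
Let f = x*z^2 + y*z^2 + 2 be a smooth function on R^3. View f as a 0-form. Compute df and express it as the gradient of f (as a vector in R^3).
df = (z^2) dx + (z^2) dy + (2*z*(x + y)) dz; grad f = (z^2, z^2, 2*z*(x + y))

For a 0-form f, d f = (∂f/∂x) dx + (∂f/∂y) dy + (∂f/∂z) dz. The components of the vector representation are exactly the entries of grad f in Cartesian coordinates:
  ∂f/∂x = z^2
  ∂f/∂y = z^2
  ∂f/∂z = 2*z*(x + y).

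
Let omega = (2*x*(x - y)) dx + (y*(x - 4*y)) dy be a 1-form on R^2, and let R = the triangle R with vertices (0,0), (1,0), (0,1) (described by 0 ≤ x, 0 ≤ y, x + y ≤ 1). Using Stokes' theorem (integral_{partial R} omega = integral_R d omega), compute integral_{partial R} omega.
integral_(partial R) omega = 1/2

Stokes: integral_partial_R omega = integral_R d omega with d omega = (∂Q/∂x - ∂P/∂y) dx ∧ dy.
  ∂Q/∂x = y
  ∂P/∂y = -2*x
  integrand = ∂Q/∂x - ∂P/∂y = 2*x + y.
Integrating over R: integral_0^1 integral_0^{1-x} (2*x + y) dy dx = 1/2.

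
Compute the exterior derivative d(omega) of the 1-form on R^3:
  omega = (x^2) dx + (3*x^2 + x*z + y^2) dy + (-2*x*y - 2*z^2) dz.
d(omega) = (6*x + z) dx ∧ dy + (-2*y) dx ∧ dz + (-3*x) dy ∧ dz

For a 1-form omega = sum_i f_i dx_i, the exterior derivative is
  d(omega) = sum_{i < j} (∂f_j/∂x_i - ∂f_i/∂x_j) dx_i ∧ dx_j.
  coefficient of dx ∧ dy: ∂f_2/∂x - ∂f_1/∂y = ∂(3*x^2 + x*z + y^2)/∂x - ∂(x^2)/∂y = 6*x + z
  coefficient of dx ∧ dz: ∂f_3/∂x - ∂f_1/∂z = ∂(-2*x*y - 2*z^2)/∂x - ∂(x^2)/∂z = -2*y
  coefficient of dy ∧ dz: ∂f_3/∂y - ∂f_2/∂z = ∂(-2*x*y - 2*z^2)/∂y - ∂(3*x^2 + x*z + y^2)/∂z = -3*x
Assembling: d(omega) = (6*x + z) dx ∧ dy + (-2*y) dx ∧ dz + (-3*x) dy ∧ dz.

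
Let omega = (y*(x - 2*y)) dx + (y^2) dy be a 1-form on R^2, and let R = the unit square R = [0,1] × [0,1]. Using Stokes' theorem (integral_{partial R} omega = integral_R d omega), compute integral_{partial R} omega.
integral_(partial R) omega = 3/2

Stokes: integral_partial_R omega = integral_R d omega with d omega = (∂Q/∂x - ∂P/∂y) dx ∧ dy.
  ∂Q/∂x = 0
  ∂P/∂y = x - 4*y
  integrand = ∂Q/∂x - ∂P/∂y = -x + 4*y.
Integrating over R: integral_0^1 integral_0^1 (-x + 4*y) dx dy = 3/2.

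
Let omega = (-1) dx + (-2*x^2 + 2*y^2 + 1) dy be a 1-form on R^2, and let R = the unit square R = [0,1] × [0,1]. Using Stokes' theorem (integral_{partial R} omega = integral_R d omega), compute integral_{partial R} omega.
integral_(partial R) omega = -2

Stokes: integral_partial_R omega = integral_R d omega with d omega = (∂Q/∂x - ∂P/∂y) dx ∧ dy.
  ∂Q/∂x = -4*x
  ∂P/∂y = 0
  integrand = ∂Q/∂x - ∂P/∂y = -4*x.
Integrating over R: integral_0^1 integral_0^1 (-4*x) dx dy = -2.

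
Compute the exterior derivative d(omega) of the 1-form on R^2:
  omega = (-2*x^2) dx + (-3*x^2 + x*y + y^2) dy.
d(omega) = (-6*x + y) dx ∧ dy

For a 1-form omega = sum_i f_i dx_i, the exterior derivative is
  d(omega) = sum_{i < j} (∂f_j/∂x_i - ∂f_i/∂x_j) dx_i ∧ dx_j.
  coefficient of dx ∧ dy: ∂f_2/∂x - ∂f_1/∂y = ∂(-3*x^2 + x*y + y^2)/∂x - ∂(-2*x^2)/∂y = -6*x + y
Assembling: d(omega) = (-6*x + y) dx ∧ dy.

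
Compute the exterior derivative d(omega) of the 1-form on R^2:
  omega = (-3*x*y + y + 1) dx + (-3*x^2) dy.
d(omega) = (-3*x - 1) dx ∧ dy

For a 1-form omega = sum_i f_i dx_i, the exterior derivative is
  d(omega) = sum_{i < j} (∂f_j/∂x_i - ∂f_i/∂x_j) dx_i ∧ dx_j.
  coefficient of dx ∧ dy: ∂f_2/∂x - ∂f_1/∂y = ∂(-3*x^2)/∂x - ∂(-3*x*y + y + 1)/∂y = -3*x - 1
Assembling: d(omega) = (-3*x - 1) dx ∧ dy.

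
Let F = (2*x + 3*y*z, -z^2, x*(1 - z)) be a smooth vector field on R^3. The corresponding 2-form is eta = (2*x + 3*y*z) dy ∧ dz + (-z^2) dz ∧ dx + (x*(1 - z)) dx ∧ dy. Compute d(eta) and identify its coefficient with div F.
d(eta) = (2 - x) dx ∧ dy ∧ dz; div F = 2 - x

For a 2-form in R^3 of the form above, applying d gives a 3-form with coefficient ∂P/∂x + ∂Q/∂y + ∂R/∂z:
  ∂P/∂x = 2
  ∂Q/∂y = 0
  ∂R/∂z = -x
Sum = 2 - x, which is exactly div F.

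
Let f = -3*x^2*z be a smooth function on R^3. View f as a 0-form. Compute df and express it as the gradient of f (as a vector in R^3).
df = (-6*x*z) dx + (0) dy + (-3*x^2) dz; grad f = (-6*x*z, 0, -3*x^2)

For a 0-form f, d f = (∂f/∂x) dx + (∂f/∂y) dy + (∂f/∂z) dz. The components of the vector representation are exactly the entries of grad f in Cartesian coordinates:
  ∂f/∂x = -6*x*z
  ∂f/∂y = 0
  ∂f/∂z = -3*x^2.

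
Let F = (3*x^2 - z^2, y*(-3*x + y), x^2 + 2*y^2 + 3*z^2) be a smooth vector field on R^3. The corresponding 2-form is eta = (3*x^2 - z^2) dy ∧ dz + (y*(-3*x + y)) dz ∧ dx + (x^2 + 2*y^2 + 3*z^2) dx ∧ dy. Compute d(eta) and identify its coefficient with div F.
d(eta) = (3*x + 2*y + 6*z) dx ∧ dy ∧ dz; div F = 3*x + 2*y + 6*z

For a 2-form in R^3 of the form above, applying d gives a 3-form with coefficient ∂P/∂x + ∂Q/∂y + ∂R/∂z:
  ∂P/∂x = 6*x
  ∂Q/∂y = -3*x + 2*y
  ∂R/∂z = 6*z
Sum = 3*x + 2*y + 6*z, which is exactly div F.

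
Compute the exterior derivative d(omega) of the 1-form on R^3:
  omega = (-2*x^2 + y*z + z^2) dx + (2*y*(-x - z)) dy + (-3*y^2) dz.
d(omega) = (-2*y - z) dx ∧ dy + (-y - 2*z) dx ∧ dz + (-4*y) dy ∧ dz

For a 1-form omega = sum_i f_i dx_i, the exterior derivative is
  d(omega) = sum_{i < j} (∂f_j/∂x_i - ∂f_i/∂x_j) dx_i ∧ dx_j.
  coefficient of dx ∧ dy: ∂f_2/∂x - ∂f_1/∂y = ∂(2*y*(-x - z))/∂x - ∂(-2*x^2 + y*z + z^2)/∂y = -2*y - z
  coefficient of dx ∧ dz: ∂f_3/∂x - ∂f_1/∂z = ∂(-3*y^2)/∂x - ∂(-2*x^2 + y*z + z^2)/∂z = -y - 2*z
  coefficient of dy ∧ dz: ∂f_3/∂y - ∂f_2/∂z = ∂(-3*y^2)/∂y - ∂(2*y*(-x - z))/∂z = -4*y
Assembling: d(omega) = (-2*y - z) dx ∧ dy + (-y - 2*z) dx ∧ dz + (-4*y) dy ∧ dz.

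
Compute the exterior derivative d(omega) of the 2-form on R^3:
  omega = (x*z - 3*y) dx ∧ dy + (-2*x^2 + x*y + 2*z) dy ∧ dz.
d(omega) = (-3*x + y) dx ∧ dy ∧ dz

For a 2-form omega = sum_{i<j} g_{ij} dx_i ∧ dx_j, the exterior derivative is
  d(omega) = sum_{i<j} d(g_{ij}) ∧ dx_i ∧ dx_j = sum_{i<j, k} (∂g_{ij}/∂x_k) dx_k ∧ dx_i ∧ dx_j.
Expand each term, using dx_k ∧ dx_i ∧ dx_j = sgn(permutation) dx_{(a)} ∧ dx_{(b)} ∧ dx_{(c)} with (a < b < c) sorted:
  d(x*z - 3*y) includes (∂/∂z)(x*z - 3*y) dz = (x) dz, which multiplied by dx ∧ dy gives (x) dx ∧ dy ∧ dz
  d(-2*x^2 + x*y + 2*z) includes (∂/∂x)(-2*x^2 + x*y + 2*z) dx = (-4*x + y) dx, which multiplied by dy ∧ dz gives (-4*x + y) dx ∧ dy ∧ dz
Collecting like 3-forms: d(omega) = (-3*x + y) dx ∧ dy ∧ dz.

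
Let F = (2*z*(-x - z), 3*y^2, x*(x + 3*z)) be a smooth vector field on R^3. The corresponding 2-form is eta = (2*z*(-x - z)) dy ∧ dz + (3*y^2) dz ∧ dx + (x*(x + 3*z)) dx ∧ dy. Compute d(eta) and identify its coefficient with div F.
d(eta) = (3*x + 6*y - 2*z) dx ∧ dy ∧ dz; div F = 3*x + 6*y - 2*z

For a 2-form in R^3 of the form above, applying d gives a 3-form with coefficient ∂P/∂x + ∂Q/∂y + ∂R/∂z:
  ∂P/∂x = -2*z
  ∂Q/∂y = 6*y
  ∂R/∂z = 3*x
Sum = 3*x + 6*y - 2*z, which is exactly div F.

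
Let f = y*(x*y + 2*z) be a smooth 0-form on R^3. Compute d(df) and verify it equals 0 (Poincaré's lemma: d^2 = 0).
d(df) = 0

Step 1: df = sum_i (∂f/∂x_i) dx_i = (y^2) dx + (2*x*y + 2*z) dy + (2*y) dz.
Step 2: Apply d again. Using the 1-form formula, the coefficient of dx ∧ dy in d(df) is ∂^2 f/∂x ∂y - ∂^2 f/∂y ∂x = (2*y) - (2*y) = 0 (equality of mixed partials for smooth f).
Similarly for dx ∧ dz and dy ∧ dz — all coefficients vanish. So d(df) = 0.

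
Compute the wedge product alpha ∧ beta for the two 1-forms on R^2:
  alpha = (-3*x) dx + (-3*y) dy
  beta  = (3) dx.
alpha ∧ beta = (9*y) dx ∧ dy

Distribute the wedge, using dx_i ∧ dx_j = -dx_j ∧ dx_i and dx_i ∧ dx_i = 0. For each pair (i, j) with i < j, the coefficient of dx_i ∧ dx_j in alpha ∧ beta is (alpha_i * beta_j - alpha_j * beta_i). Collecting: alpha ∧ beta = (9*y) dx ∧ dy.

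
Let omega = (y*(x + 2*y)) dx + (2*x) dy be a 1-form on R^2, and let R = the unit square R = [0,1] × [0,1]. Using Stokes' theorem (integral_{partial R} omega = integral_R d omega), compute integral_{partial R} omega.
integral_(partial R) omega = -1/2

Stokes: integral_partial_R omega = integral_R d omega with d omega = (∂Q/∂x - ∂P/∂y) dx ∧ dy.
  ∂Q/∂x = 2
  ∂P/∂y = x + 4*y
  integrand = ∂Q/∂x - ∂P/∂y = -x - 4*y + 2.
Integrating over R: integral_0^1 integral_0^1 (-x - 4*y + 2) dx dy = -1/2.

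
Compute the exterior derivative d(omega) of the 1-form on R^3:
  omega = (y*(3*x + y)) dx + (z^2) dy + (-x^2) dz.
d(omega) = (-3*x - 2*y) dx ∧ dy + (-2*x) dx ∧ dz + (-2*z) dy ∧ dz

For a 1-form omega = sum_i f_i dx_i, the exterior derivative is
  d(omega) = sum_{i < j} (∂f_j/∂x_i - ∂f_i/∂x_j) dx_i ∧ dx_j.
  coefficient of dx ∧ dy: ∂f_2/∂x - ∂f_1/∂y = ∂(z^2)/∂x - ∂(y*(3*x + y))/∂y = -3*x - 2*y
  coefficient of dx ∧ dz: ∂f_3/∂x - ∂f_1/∂z = ∂(-x^2)/∂x - ∂(y*(3*x + y))/∂z = -2*x
  coefficient of dy ∧ dz: ∂f_3/∂y - ∂f_2/∂z = ∂(-x^2)/∂y - ∂(z^2)/∂z = -2*z
Assembling: d(omega) = (-3*x - 2*y) dx ∧ dy + (-2*x) dx ∧ dz + (-2*z) dy ∧ dz.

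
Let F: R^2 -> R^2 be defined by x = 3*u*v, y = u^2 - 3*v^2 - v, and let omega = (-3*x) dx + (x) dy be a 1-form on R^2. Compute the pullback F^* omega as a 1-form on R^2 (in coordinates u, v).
F^* omega = (3*u*v*(2*u - 9*v)) du + (3*u*v*(-9*u - 6*v - 1)) dv

Using F^*(f dg) = (f ∘ F) d(g ∘ F), substitute each coordinate x_i by F_i(u, v) in f_i, and replace dx_i by d F_i = (∂F_i/∂u) du + (∂F_i/∂v) dv.
  For the x component: f_1(F) = -9*u*v; d F_1 = (3*v) du + (3*u) dv
  For the y component: f_2(F) = 3*u*v; d F_2 = (2*u) du + (-6*v - 1) dv
Combining and collecting du, dv coefficients:
  coeff of du: 3*u*v*(2*u - 9*v)
  coeff of dv: 3*u*v*(-9*u - 6*v - 1)
F^* omega = (3*u*v*(2*u - 9*v)) du + (3*u*v*(-9*u - 6*v - 1)) dv.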